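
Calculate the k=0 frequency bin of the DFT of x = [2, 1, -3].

X[0] = Σ(n=0 to 2) x[n] · ω_3^0 = Σ x[n]
= (2) + (1) + (-3)

X[0] = 0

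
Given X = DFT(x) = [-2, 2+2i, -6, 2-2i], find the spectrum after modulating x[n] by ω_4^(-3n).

Modulation property: DFT(ω_4^(-3n)·x[n]) = X[(k-3) mod 4], so circularly shift X by 3 positions.

X[k-3] = [2+2i, -6, 2-2i, -2]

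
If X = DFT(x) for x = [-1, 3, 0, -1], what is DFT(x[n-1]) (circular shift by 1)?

Time shift by 1: X_shifted[k] = ω_4^(1k) · X[k]
Shifted x = [-1, -1, 3, 0]

DFT(x[n-1]) = [1, -4+1i, 3, -4-1i]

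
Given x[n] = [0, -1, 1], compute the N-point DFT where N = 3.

X[k] = Σ(n=0 to 2) x[n] · ω_3^(nk)
where ω_3 = e^(-2πi/3)

Computing each X[k]:
X[0] = 0
X[1] = 1.7321i
X[2] = -1.7321i

X = [0, 1.7321i, -1.7321i]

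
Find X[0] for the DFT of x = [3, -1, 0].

X[0] = Σ(n=0 to 2) x[n] · ω_3^0 = Σ x[n]
= (3) + (-1) + (0)

X[0] = 2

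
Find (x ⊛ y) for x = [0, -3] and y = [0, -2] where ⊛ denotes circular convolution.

(x ⊛ y)[n] = Σ(m=0 to 1) x[m] · y[(n-m) mod 2]

Computing each output sample:
(x ⊛ y)[0] = 6
(x ⊛ y)[1] = 0

x ⊛ y = [6, 0]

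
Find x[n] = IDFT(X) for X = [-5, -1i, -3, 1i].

x[n] = (1/4) Σ(k=0 to 3) X[k] · e^(2πikn/4)

Computing each x[n]:
x[0] = -2
x[1] = 0
x[2] = -2
x[3] = -1

x = [-2, 0, -2, -1]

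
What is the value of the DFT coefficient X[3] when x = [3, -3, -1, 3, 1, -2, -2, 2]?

X[3] = Σ(n=0 to 7) x[n] · ω_8^(3n) where ω_8 = e^(-2πi/8)
= (3)·ω_8^0 + (-3)·ω_8^3 + (-1)·ω_8^6 + (3)·ω_8^9 + (1)·ω_8^12 + (-2)·ω_8^15 + (-2)·ω_8^18 + (2)·ω_8^21

X[3] = 3.4142+1.0000i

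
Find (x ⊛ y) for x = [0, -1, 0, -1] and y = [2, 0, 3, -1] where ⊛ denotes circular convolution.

(x ⊛ y)[n] = Σ(m=0 to 3) x[m] · y[(n-m) mod 4]

Computing each output sample:
(x ⊛ y)[0] = 1
(x ⊛ y)[1] = -5
(x ⊛ y)[2] = 1
(x ⊛ y)[3] = -5

x ⊛ y = [1, -5, 1, -5]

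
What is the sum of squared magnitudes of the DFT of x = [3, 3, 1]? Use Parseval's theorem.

Parseval: Σ|x[n]|² = (1/N)Σ|X[k]|², so Σ|X[k]|² = N·Σ|x[n]|² = 3·19.0000

Σ|X[k]|² = N·Σ|x[n]|² = 3·19.0000 = 57.0000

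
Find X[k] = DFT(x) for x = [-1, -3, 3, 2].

X[k] = Σ(n=0 to 3) x[n] · ω_4^(nk)
where ω_4 = e^(-2πi/4)

Computing each X[k]:
X[0] = 1
X[1] = -4+5i
X[2] = 3
X[3] = -4-5i

X = [1, -4+5i, 3, -4-5i]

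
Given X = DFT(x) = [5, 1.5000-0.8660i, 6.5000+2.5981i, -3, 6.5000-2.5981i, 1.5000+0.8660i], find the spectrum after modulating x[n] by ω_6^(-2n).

Modulation property: DFT(ω_6^(-2n)·x[n]) = X[(k-2) mod 6], so circularly shift X by 2 positions.

X[k-2] = [6.5000-2.5981i, 1.5000+0.8660i, 5, 1.5000-0.8660i, 6.5000+2.5981i, -3]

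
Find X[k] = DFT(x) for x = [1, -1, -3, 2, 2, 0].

X[k] = Σ(n=0 to 5) x[n] · ω_6^(nk)
where ω_6 = e^(-2πi/6)

Computing each X[k]:
X[0] = 1
X[1] = -1.0000+5.1962i
X[2] = 4.0000-3.4641i
X[3] = -1
X[4] = 4.0000+3.4641i
X[5] = -1.0000-5.1962i

X = [1, -1.0000+5.1962i, 4.0000-3.4641i, -1, 4.0000+3.4641i, -1.0000-5.1962i]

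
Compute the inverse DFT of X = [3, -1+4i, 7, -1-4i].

x[n] = (1/4) Σ(k=0 to 3) X[k] · e^(2πikn/4)

Computing each x[n]:
x[0] = 2
x[1] = -3
x[2] = 3
x[3] = 1

x = [2, -3, 3, 1]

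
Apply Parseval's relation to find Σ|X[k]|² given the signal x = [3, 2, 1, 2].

Parseval: Σ|x[n]|² = (1/N)Σ|X[k]|², so Σ|X[k]|² = N·Σ|x[n]|² = 4·18.0000

Σ|X[k]|² = N·Σ|x[n]|² = 4·18.0000 = 72.0000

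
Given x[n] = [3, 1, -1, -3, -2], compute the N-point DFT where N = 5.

X[k] = Σ(n=0 to 4) x[n] · ω_5^(nk)
where ω_5 = e^(-2πi/5)

Computing each X[k]:
X[0] = -2
X[1] = 5.9271-4.0287i
X[2] = 2.5729+0.1388i
X[3] = 2.5729-0.1388i
X[4] = 5.9271+4.0287i

X = [-2, 5.9271-4.0287i, 2.5729+0.1388i, 2.5729-0.1388i, 5.9271+4.0287i]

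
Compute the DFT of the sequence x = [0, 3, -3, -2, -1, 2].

X[k] = Σ(n=0 to 5) x[n] · ω_6^(nk)
where ω_6 = e^(-2πi/6)

Computing each X[k]:
X[0] = -1
X[1] = 6.5000+0.8660i
X[2] = -2.5000-2.5981i
X[3] = -7
X[4] = -2.5000+2.5981i
X[5] = 6.5000-0.8660i

X = [-1, 6.5000+0.8660i, -2.5000-2.5981i, -7, -2.5000+2.5981i, 6.5000-0.8660i]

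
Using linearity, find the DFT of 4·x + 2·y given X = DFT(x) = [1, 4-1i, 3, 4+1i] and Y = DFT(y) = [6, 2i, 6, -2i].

By linearity: DFT(4x + 2y) = 4·DFT(x) + 2·DFT(y)
= 4·[1, 4-1i, 3, 4+1i] + 2·[6, 2i, 6, -2i]

Computing element-wise:
Z[0] = 4·(1) + 2·(6) = 16
Z[1] = 4·(4-1i) + 2·(2i) = 16
Z[2] = 4·(3) + 2·(6) = 24
Z[3] = 4·(4+1i) + 2·(-2i) = 16

DFT(4x + 2y) = 4·X + 2·Y = [16, 16, 24, 16]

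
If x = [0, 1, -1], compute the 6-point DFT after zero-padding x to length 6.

Original 3-point DFT: [0, -1.7321i, 1.7321i]
Zero-padded 6-point DFT provides frequency interpolation.

DFT_6([x, 0, ...]) = [0, 1, -1.7321i, -2, 1.7321i, 1]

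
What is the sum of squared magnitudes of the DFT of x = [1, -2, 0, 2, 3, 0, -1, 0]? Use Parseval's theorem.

Parseval: Σ|x[n]|² = (1/N)Σ|X[k]|², so Σ|X[k]|² = N·Σ|x[n]|² = 8·19.0000

Σ|X[k]|² = N·Σ|x[n]|² = 8·19.0000 = 152.0000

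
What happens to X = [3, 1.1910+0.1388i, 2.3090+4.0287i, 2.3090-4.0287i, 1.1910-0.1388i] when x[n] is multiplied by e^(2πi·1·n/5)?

Modulation property: DFT(ω_5^(-1n)·x[n]) = X[(k-1) mod 5], so circularly shift X by 1 positions.

X[k-1] = [1.1910-0.1388i, 3, 1.1910+0.1388i, 2.3090+4.0287i, 2.3090-4.0287i]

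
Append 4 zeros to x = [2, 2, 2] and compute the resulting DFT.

Original 3-point DFT: [6, 0, 0]
Zero-padded 7-point DFT provides frequency interpolation.

DFT_7([x, 0, ...]) = [6, 2.8019-3.5135i, -0.2470-1.0821i, 1.4450+0.6959i, 1.4450-0.6959i, -0.2470+1.0821i, 2.8019+3.5135i]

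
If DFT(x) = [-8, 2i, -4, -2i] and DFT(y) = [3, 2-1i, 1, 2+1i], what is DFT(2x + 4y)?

By linearity: DFT(2x + 4y) = 2·DFT(x) + 4·DFT(y)
= 2·[-8, 2i, -4, -2i] + 4·[3, 2-1i, 1, 2+1i]

Computing element-wise:
Z[0] = 2·(-8) + 4·(3) = -4
Z[1] = 2·(2i) + 4·(2-1i) = 8
Z[2] = 2·(-4) + 4·(1) = -4
Z[3] = 2·(-2i) + 4·(2+1i) = 8

DFT(2x + 4y) = 2·X + 4·Y = [-4, 8, -4, 8]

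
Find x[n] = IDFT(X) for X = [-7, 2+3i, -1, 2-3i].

x[n] = (1/4) Σ(k=0 to 3) X[k] · e^(2πikn/4)

Computing each x[n]:
x[0] = -1
x[1] = -3
x[2] = -3
x[3] = 0

x = [-1, -3, -3, 0]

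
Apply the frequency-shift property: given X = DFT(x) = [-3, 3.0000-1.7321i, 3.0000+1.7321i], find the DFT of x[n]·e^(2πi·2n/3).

Modulation property: DFT(ω_3^(-2n)·x[n]) = X[(k-2) mod 3], so circularly shift X by 2 positions.

X[k-2] = [3.0000-1.7321i, 3.0000+1.7321i, -3]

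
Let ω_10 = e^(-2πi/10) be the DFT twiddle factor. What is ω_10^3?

ω_10^3 = e^(-2πi·3/10)
= cos(-2π·3/10) + i·sin(-2π·3/10)
= cos(-6π/10) + i·sin(-6π/10)

ω_10^3 = cos(-6π/10) + i·sin(-6π/10) = -0.3090-0.9511i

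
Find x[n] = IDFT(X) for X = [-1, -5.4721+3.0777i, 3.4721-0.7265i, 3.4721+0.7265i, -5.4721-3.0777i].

x[n] = (1/5) Σ(k=0 to 4) X[k] · e^(2πikn/5)

Computing each x[n]:
x[0] = -1
x[1] = -3
x[2] = 1
x[3] = 3
x[4] = -1

x = [-1, -3, 1, 3, -1]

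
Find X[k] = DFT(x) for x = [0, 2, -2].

X[k] = Σ(n=0 to 2) x[n] · ω_3^(nk)
where ω_3 = e^(-2πi/3)

Computing each X[k]:
X[0] = 0
X[1] = -3.4641i
X[2] = 3.4641i

X = [0, -3.4641i, 3.4641i]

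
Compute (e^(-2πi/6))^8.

Since ω_6^6 = 1, powers reduce modulo 6.
8 mod 6 = 2
So ω_6^8 = ω_6^2 = e^(-2πi·2/6)

ω_6^8 = ω_6^2 = -0.5000-0.8660i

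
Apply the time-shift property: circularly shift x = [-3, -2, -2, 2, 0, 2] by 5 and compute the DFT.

Time shift by 5: X_shifted[k] = ω_6^(5k) · X[k]
Shifted x = [-2, -2, 2, 0, 2, -3]

DFT(x[n-5]) = [-3, -6.5000-0.8660i, -1.5000-0.8660i, 7, -1.5000+0.8660i, -6.5000+0.8660i]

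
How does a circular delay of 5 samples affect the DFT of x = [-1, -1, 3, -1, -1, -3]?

Time shift by 5: X_shifted[k] = ω_6^(5k) · X[k]
Shifted x = [-1, 3, -1, -1, -3, -1]

DFT(x[n-5]) = [-4, 3.0000-5.1962i, -1.0000-1.7321i, -6, -1.0000+1.7321i, 3.0000+5.1962i]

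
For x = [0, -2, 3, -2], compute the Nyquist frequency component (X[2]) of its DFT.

X[2] = Σ(n=0 to 3) x[n] · ω_4^(2n) where ω_4 = e^(-2πi/4)
= (0)·ω_4^0 + (-2)·ω_4^2 + (3)·ω_4^4 + (-2)·ω_4^6

X[2] = 7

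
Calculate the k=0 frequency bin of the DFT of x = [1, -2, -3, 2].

X[0] = Σ(n=0 to 3) x[n] · ω_4^0 = Σ x[n]
= (1) + (-2) + (-3) + (2)

X[0] = -2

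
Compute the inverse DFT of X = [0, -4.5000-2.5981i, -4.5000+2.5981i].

x[n] = (1/3) Σ(k=0 to 2) X[k] · e^(2πikn/3)

Computing each x[n]:
x[0] = -3
x[1] = 3
x[2] = 0

x = [-3, 3, 0]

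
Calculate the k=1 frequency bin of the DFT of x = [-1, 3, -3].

X[1] = Σ(n=0 to 2) x[n] · ω_3^(1n) where ω_3 = e^(-2πi/3)
= (-1)·ω_3^0 + (3)·ω_3^1 + (-3)·ω_3^2

X[1] = -1.0000-5.1962i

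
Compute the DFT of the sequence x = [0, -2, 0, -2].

X[k] = Σ(n=0 to 3) x[n] · ω_4^(nk)
where ω_4 = e^(-2πi/4)

Computing each X[k]:
X[0] = -4
X[1] = 0
X[2] = 4
X[3] = 0

X = [-4, 0, 4, 0]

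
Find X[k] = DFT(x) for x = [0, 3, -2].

X[k] = Σ(n=0 to 2) x[n] · ω_3^(nk)
where ω_3 = e^(-2πi/3)

Computing each X[k]:
X[0] = 1
X[1] = -0.5000-4.3301i
X[2] = -0.5000+4.3301i

X = [1, -0.5000-4.3301i, -0.5000+4.3301i]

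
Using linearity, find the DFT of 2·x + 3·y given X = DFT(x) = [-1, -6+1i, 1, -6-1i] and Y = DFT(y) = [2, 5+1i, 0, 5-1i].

By linearity: DFT(2x + 3y) = 2·DFT(x) + 3·DFT(y)
= 2·[-1, -6+1i, 1, -6-1i] + 3·[2, 5+1i, 0, 5-1i]

Computing element-wise:
Z[0] = 2·(-1) + 3·(2) = 4
Z[1] = 2·(-6+1i) + 3·(5+1i) = 3+5i
Z[2] = 2·(1) + 3·(0) = 2
Z[3] = 2·(-6-1i) + 3·(5-1i) = 3-5i

DFT(2x + 3y) = 2·X + 3·Y = [4, 3+5i, 2, 3-5i]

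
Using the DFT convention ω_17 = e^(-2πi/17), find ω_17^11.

ω_17^11 = e^(-2πi·11/17)
= cos(-2π·11/17) + i·sin(-2π·11/17)
= cos(-22π/17) + i·sin(-22π/17)

ω_17^11 = cos(-22π/17) + i·sin(-22π/17) = -0.6026+0.7980i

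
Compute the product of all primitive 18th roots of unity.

The primitive 18th roots of unity are ω_18^k for k coprime to 18: k ∈ {1, 5, 7, 11, 13, 17}
Their product equals the constant term of the cyclotomic polynomial Φ_18(x) up to sign.
For n ≥ 3, the product of all primitive nth roots of unity is 1. (For n=1 it is 1; for n=2 it is -1.)

1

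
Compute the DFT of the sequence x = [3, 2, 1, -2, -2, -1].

X[k] = Σ(n=0 to 5) x[n] · ω_6^(nk)
where ω_6 = e^(-2πi/6)

Computing each X[k]:
X[0] = 1
X[1] = 6.0000-5.1962i
X[2] = 1
X[3] = 3
X[4] = 1
X[5] = 6.0000+5.1962i

X = [1, 6.0000-5.1962i, 1, 3, 1, 6.0000+5.1962i]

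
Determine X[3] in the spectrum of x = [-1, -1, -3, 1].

X[3] = Σ(n=0 to 3) x[n] · ω_4^(3n) where ω_4 = e^(-2πi/4)
= (-1)·ω_4^0 + (-1)·ω_4^3 + (-3)·ω_4^6 + (1)·ω_4^9

X[3] = 2-2i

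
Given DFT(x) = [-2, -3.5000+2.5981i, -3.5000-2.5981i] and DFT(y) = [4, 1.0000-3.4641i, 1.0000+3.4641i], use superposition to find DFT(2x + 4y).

By linearity: DFT(2x + 4y) = 2·DFT(x) + 4·DFT(y)
= 2·[-2, -3.5000+2.5981i, -3.5000-2.5981i] + 4·[4, 1.0000-3.4641i, 1.0000+3.4641i]

Computing element-wise:
Z[0] = 2·(-2) + 4·(4) = 12
Z[1] = 2·(-3.5000+2.5981i) + 4·(1.0000-3.4641i) = -3.0000-8.6602i
Z[2] = 2·(-3.5000-2.5981i) + 4·(1.0000+3.4641i) = -3.0000+8.6602i

DFT(2x + 4y) = 2·X + 4·Y = [12, -3.0000-8.6602i, -3.0000+8.6602i]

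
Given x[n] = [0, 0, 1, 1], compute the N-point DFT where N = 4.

X[k] = Σ(n=0 to 3) x[n] · ω_4^(nk)
where ω_4 = e^(-2πi/4)

Computing each X[k]:
X[0] = 2
X[1] = -1+1i
X[2] = 0
X[3] = -1-1i

X = [2, -1+1i, 0, -1-1i]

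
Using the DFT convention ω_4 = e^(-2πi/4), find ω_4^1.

ω_4^1 = e^(-2πi·1/4)
= cos(-2π·1/4) + i·sin(-2π·1/4)
= cos(-2π/4) + i·sin(-2π/4)

ω_4^1 = cos(-2π/4) + i·sin(-2π/4) = -1i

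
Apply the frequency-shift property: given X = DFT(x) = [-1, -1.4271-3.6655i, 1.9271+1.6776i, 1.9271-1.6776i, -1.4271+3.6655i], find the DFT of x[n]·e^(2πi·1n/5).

Modulation property: DFT(ω_5^(-1n)·x[n]) = X[(k-1) mod 5], so circularly shift X by 1 positions.

X[k-1] = [-1.4271+3.6655i, -1, -1.4271-3.6655i, 1.9271+1.6776i, 1.9271-1.6776i]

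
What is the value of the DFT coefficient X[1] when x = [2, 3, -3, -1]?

X[1] = Σ(n=0 to 3) x[n] · ω_4^(1n) where ω_4 = e^(-2πi/4)
= (2)·ω_4^0 + (3)·ω_4^1 + (-3)·ω_4^2 + (-1)·ω_4^3

X[1] = 5-4i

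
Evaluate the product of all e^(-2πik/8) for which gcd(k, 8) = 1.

The primitive 8th roots of unity are ω_8^k for k coprime to 8: k ∈ {1, 3, 5, 7}
Their product equals the constant term of the cyclotomic polynomial Φ_8(x) up to sign.
For n ≥ 3, the product of all primitive nth roots of unity is 1. (For n=1 it is 1; for n=2 it is -1.)

1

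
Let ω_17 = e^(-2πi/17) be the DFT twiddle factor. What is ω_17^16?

ω_17^16 = e^(-2πi·16/17)
= cos(-2π·16/17) + i·sin(-2π·16/17)
= cos(-32π/17) + i·sin(-32π/17)

ω_17^16 = cos(-32π/17) + i·sin(-32π/17) = 0.9325+0.3612i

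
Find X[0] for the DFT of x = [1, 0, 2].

X[0] = Σ(n=0 to 2) x[n] · ω_3^0 = Σ x[n]
= (1) + (0) + (2)

X[0] = 3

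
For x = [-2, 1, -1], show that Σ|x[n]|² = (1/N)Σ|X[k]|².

Time domain:
Σ|x[n]|² = |-2|² + |1|² + |-1|² = 6.0000

Frequency domain:
(1/3)Σ|X[k]|² = (1/3)(|-2|² + |-2.0000-1.7321i|² + |-2.0000+1.7321i|²) = (1/3)·18.0000 = 6.0000

Both sides agree, confirming Parseval's theorem.

Σ|x[n]|² = (1/N)Σ|X[k]|² = 6.0000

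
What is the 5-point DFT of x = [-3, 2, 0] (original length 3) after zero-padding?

Original 3-point DFT: [-1, -4.0000-1.7321i, -4.0000+1.7321i]
Zero-padded 5-point DFT provides frequency interpolation.

DFT_5([x, 0, ...]) = [-1, -2.3820-1.9021i, -4.6180-1.1756i, -4.6180+1.1756i, -2.3820+1.9021i]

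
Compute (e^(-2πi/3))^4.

Since ω_3^3 = 1, powers reduce modulo 3.
4 mod 3 = 1
So ω_3^4 = ω_3^1 = e^(-2πi·1/3)

ω_3^4 = ω_3^1 = -0.5000-0.8660i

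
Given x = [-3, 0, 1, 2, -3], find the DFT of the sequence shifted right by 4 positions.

Time shift by 4: X_shifted[k] = ω_5^(4k) · X[k]
Shifted x = [0, 1, 2, -3, -3]

DFT(x[n-4]) = [-3, 0.1910-6.7432i, 1.3090+2.4041i, 1.3090-2.4041i, 0.1910+6.7432i]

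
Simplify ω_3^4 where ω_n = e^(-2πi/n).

Since ω_3^3 = 1, powers reduce modulo 3.
4 mod 3 = 1
So ω_3^4 = ω_3^1 = e^(-2πi·1/3)

ω_3^4 = ω_3^1 = -0.5000-0.8660i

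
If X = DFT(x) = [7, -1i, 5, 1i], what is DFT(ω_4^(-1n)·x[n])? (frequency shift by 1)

Modulation property: DFT(ω_4^(-1n)·x[n]) = X[(k-1) mod 4], so circularly shift X by 1 positions.

X[k-1] = [1i, 7, -1i, 5]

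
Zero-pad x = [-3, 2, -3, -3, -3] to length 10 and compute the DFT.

Original 5-point DFT: [-10, 1.5451-4.7553i, -4.0451-2.9389i, -4.0451+2.9389i, 1.5451+4.7553i]
Zero-padded 10-point DFT provides frequency interpolation.

DFT_10([x, 0, ...]) = [-10, 1.0451+6.2941i, 1.5451-4.7553i, -4.5451-2.5757i, -4.0451-2.9389i, -8, -4.0451+2.9389i, -4.5451+2.5757i, 1.5451+4.7553i, 1.0451-6.2941i]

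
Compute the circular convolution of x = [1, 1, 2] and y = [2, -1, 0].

(x ⊛ y)[n] = Σ(m=0 to 2) x[m] · y[(n-m) mod 3]

Computing each output sample:
(x ⊛ y)[0] = 0
(x ⊛ y)[1] = 1
(x ⊛ y)[2] = 3

x ⊛ y = [0, 1, 3]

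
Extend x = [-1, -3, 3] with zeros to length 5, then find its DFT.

Original 3-point DFT: [-1, -1.0000+5.1962i, -1.0000-5.1962i]
Zero-padded 5-point DFT provides frequency interpolation.

DFT_5([x, 0, ...]) = [-1, -4.3541+1.0898i, 2.3541+4.6165i, 2.3541-4.6165i, -4.3541-1.0898i]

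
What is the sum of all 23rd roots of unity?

Sum of all nth roots of unity equals 0 for n > 1 (geometric series with r ≠ 1).

0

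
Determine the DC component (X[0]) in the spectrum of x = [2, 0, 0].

X[0] = Σ(n=0 to 2) x[n] · ω_3^0 = Σ x[n]
= (2) + (0) + (0)

X[0] = 2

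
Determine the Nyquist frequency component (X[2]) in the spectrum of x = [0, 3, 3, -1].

X[2] = Σ(n=0 to 3) x[n] · ω_4^(2n) where ω_4 = e^(-2πi/4)
= (0)·ω_4^0 + (3)·ω_4^2 + (3)·ω_4^4 + (-1)·ω_4^6

X[2] = 1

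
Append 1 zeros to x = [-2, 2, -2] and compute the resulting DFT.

Original 3-point DFT: [-2, -2.0000-3.4641i, -2.0000+3.4641i]
Zero-padded 4-point DFT provides frequency interpolation.

DFT_4([x, 0, ...]) = [-2, -2i, -6, 2i]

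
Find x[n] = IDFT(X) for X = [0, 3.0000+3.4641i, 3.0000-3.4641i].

x[n] = (1/3) Σ(k=0 to 2) X[k] · e^(2πikn/3)

Computing each x[n]:
x[0] = 2
x[1] = -3
x[2] = 1

x = [2, -3, 1]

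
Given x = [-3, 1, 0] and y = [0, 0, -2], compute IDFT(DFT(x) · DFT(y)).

(x ⊛ y)[n] = Σ(m=0 to 2) x[m] · y[(n-m) mod 3]

Computing each output sample:
(x ⊛ y)[0] = -2
(x ⊛ y)[1] = 0
(x ⊛ y)[2] = 6

x ⊛ y = [-2, 0, 6]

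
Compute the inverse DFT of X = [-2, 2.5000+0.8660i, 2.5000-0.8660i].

x[n] = (1/3) Σ(k=0 to 2) X[k] · e^(2πikn/3)

Computing each x[n]:
x[0] = 1
x[1] = -2
x[2] = -1

x = [1, -2, -1]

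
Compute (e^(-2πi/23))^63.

Since ω_23^23 = 1, powers reduce modulo 23.
63 mod 23 = 17
So ω_23^63 = ω_23^17 = e^(-2πi·17/23)

ω_23^63 = ω_23^17 = -0.0682+0.9977i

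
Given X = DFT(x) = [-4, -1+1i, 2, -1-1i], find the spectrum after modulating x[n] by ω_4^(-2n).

Modulation property: DFT(ω_4^(-2n)·x[n]) = X[(k-2) mod 4], so circularly shift X by 2 positions.

X[k-2] = [2, -1-1i, -4, -1+1i]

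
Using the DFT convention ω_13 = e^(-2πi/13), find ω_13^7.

ω_13^7 = e^(-2πi·7/13)
= cos(-2π·7/13) + i·sin(-2π·7/13)
= cos(-14π/13) + i·sin(-14π/13)

ω_13^7 = cos(-14π/13) + i·sin(-14π/13) = -0.9709+0.2393i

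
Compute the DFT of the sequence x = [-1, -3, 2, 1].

X[k] = Σ(n=0 to 3) x[n] · ω_4^(nk)
where ω_4 = e^(-2πi/4)

Computing each X[k]:
X[0] = -1
X[1] = -3+4i
X[2] = 3
X[3] = -3-4i

X = [-1, -3+4i, 3, -3-4i]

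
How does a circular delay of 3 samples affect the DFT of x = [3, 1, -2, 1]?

Time shift by 3: X_shifted[k] = ω_4^(3k) · X[k]
Shifted x = [1, -2, 1, 3]

DFT(x[n-3]) = [3, 5i, 1, -5i]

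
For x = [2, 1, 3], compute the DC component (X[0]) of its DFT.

X[0] = Σ(n=0 to 2) x[n] · ω_3^0 = Σ x[n]
= (2) + (1) + (3)

X[0] = 6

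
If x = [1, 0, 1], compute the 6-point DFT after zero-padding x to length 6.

Original 3-point DFT: [2, 0.5000+0.8660i, 0.5000-0.8660i]
Zero-padded 6-point DFT provides frequency interpolation.

DFT_6([x, 0, ...]) = [2, 0.5000-0.8660i, 0.5000+0.8660i, 2, 0.5000-0.8660i, 0.5000+0.8660i]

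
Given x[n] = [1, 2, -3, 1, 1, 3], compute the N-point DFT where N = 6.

X[k] = Σ(n=0 to 5) x[n] · ω_6^(nk)
where ω_6 = e^(-2πi/6)

Computing each X[k]:
X[0] = 5
X[1] = 3.5000+4.3301i
X[2] = 0.5000-2.5981i
X[3] = -7
X[4] = 0.5000+2.5981i
X[5] = 3.5000-4.3301i

X = [5, 3.5000+4.3301i, 0.5000-2.5981i, -7, 0.5000+2.5981i, 3.5000-4.3301i]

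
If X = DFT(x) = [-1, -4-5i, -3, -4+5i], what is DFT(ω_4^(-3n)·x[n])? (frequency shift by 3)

Modulation property: DFT(ω_4^(-3n)·x[n]) = X[(k-3) mod 4], so circularly shift X by 3 positions.

X[k-3] = [-4-5i, -3, -4+5i, -1]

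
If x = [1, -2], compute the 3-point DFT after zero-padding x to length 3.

Original 2-point DFT: [-1, 3]
Zero-padded 3-point DFT provides frequency interpolation.

DFT_3([x, 0, ...]) = [-1, 2.0000+1.7321i, 2.0000-1.7321i]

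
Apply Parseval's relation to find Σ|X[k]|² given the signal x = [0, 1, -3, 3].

Parseval: Σ|x[n]|² = (1/N)Σ|X[k]|², so Σ|X[k]|² = N·Σ|x[n]|² = 4·19.0000

Σ|X[k]|² = N·Σ|x[n]|² = 4·19.0000 = 76.0000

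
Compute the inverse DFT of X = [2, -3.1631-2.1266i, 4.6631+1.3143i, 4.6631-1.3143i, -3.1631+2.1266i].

x[n] = (1/5) Σ(k=0 to 4) X[k] · e^(2πikn/5)

Computing each x[n]:
x[0] = 1
x[1] = -1
x[2] = 3
x[3] = 1
x[4] = -2

x = [1, -1, 3, 1, -2]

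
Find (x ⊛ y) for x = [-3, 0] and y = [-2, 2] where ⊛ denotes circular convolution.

(x ⊛ y)[n] = Σ(m=0 to 1) x[m] · y[(n-m) mod 2]

Computing each output sample:
(x ⊛ y)[0] = 6
(x ⊛ y)[1] = -6

x ⊛ y = [6, -6]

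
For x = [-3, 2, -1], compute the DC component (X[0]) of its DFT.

X[0] = Σ(n=0 to 2) x[n] · ω_3^0 = Σ x[n]
= (-3) + (2) + (-1)

X[0] = -2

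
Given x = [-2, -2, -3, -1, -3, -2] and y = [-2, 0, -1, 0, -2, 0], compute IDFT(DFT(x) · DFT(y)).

(x ⊛ y)[n] = Σ(m=0 to 5) x[m] · y[(n-m) mod 6]

Computing each output sample:
(x ⊛ y)[0] = 13
(x ⊛ y)[1] = 8
(x ⊛ y)[2] = 14
(x ⊛ y)[3] = 8
(x ⊛ y)[4] = 13
(x ⊛ y)[5] = 9

x ⊛ y = [13, 8, 14, 8, 13, 9]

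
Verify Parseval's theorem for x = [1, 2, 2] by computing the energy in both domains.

Time domain:
Σ|x[n]|² = |1|² + |2|² + |2|² = 9.0000

Frequency domain:
(1/3)Σ|X[k]|² = (1/3)(|5|² + |-1|² + |-1|²) = (1/3)·27.0000 = 9.0000

Both sides agree, confirming Parseval's theorem.

Σ|x[n]|² = (1/N)Σ|X[k]|² = 9.0000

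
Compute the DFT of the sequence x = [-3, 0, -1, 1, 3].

X[k] = Σ(n=0 to 4) x[n] · ω_5^(nk)
where ω_5 = e^(-2πi/5)

Computing each X[k]:
X[0] = 0
X[1] = -2.0729+4.0287i
X[2] = -5.4271-0.1388i
X[3] = -5.4271+0.1388i
X[4] = -2.0729-4.0287i

X = [0, -2.0729+4.0287i, -5.4271-0.1388i, -5.4271+0.1388i, -2.0729-4.0287i]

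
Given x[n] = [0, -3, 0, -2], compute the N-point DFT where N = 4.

X[k] = Σ(n=0 to 3) x[n] · ω_4^(nk)
where ω_4 = e^(-2πi/4)

Computing each X[k]:
X[0] = -5
X[1] = 1i
X[2] = 5
X[3] = -1i

X = [-5, 1i, 5, -1i]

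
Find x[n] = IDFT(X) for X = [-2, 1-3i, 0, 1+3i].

x[n] = (1/4) Σ(k=0 to 3) X[k] · e^(2πikn/4)

Computing each x[n]:
x[0] = 0
x[1] = 1
x[2] = -1
x[3] = -2

x = [0, 1, -1, -2]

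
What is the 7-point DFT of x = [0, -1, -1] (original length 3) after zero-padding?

Original 3-point DFT: [-2, 1, 1]
Zero-padded 7-point DFT provides frequency interpolation.

DFT_7([x, 0, ...]) = [-2, -0.4010+1.7568i, 1.1235+0.5410i, 0.2775-0.3479i, 0.2775+0.3479i, 1.1235-0.5410i, -0.4010-1.7568i]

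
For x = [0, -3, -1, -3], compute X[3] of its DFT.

X[3] = Σ(n=0 to 3) x[n] · ω_4^(3n) where ω_4 = e^(-2πi/4)
= (0)·ω_4^0 + (-3)·ω_4^3 + (-1)·ω_4^6 + (-3)·ω_4^9

X[3] = 1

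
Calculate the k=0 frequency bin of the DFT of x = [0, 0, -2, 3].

X[0] = Σ(n=0 to 3) x[n] · ω_4^0 = Σ x[n]
= (0) + (0) + (-2) + (3)

X[0] = 1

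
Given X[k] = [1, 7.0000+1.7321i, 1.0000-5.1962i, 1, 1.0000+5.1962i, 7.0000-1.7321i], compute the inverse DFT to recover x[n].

x[n] = (1/6) Σ(k=0 to 5) X[k] · e^(2πikn/6)

Computing each x[n]:
x[0] = 3
x[1] = 2
x[2] = -3
x[3] = -2
x[4] = 1
x[5] = 0

x = [3, 2, -3, -2, 1, 0]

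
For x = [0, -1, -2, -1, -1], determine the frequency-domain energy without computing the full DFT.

Parseval: Σ|x[n]|² = (1/N)Σ|X[k]|², so Σ|X[k]|² = N·Σ|x[n]|² = 5·7.0000

Σ|X[k]|² = N·Σ|x[n]|² = 5·7.0000 = 35.0000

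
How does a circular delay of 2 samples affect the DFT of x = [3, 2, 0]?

Time shift by 2: X_shifted[k] = ω_3^(2k) · X[k]
Shifted x = [2, 0, 3]

DFT(x[n-2]) = [5, 0.5000+2.5981i, 0.5000-2.5981i]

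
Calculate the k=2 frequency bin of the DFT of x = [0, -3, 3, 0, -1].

X[2] = Σ(n=0 to 4) x[n] · ω_5^(2n) where ω_5 = e^(-2πi/5)
= (0)·ω_5^0 + (-3)·ω_5^2 + (3)·ω_5^4 + (0)·ω_5^6 + (-1)·ω_5^8

X[2] = 4.1631+4.0287i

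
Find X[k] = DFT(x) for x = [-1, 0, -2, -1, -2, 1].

X[k] = Σ(n=0 to 5) x[n] · ω_6^(nk)
where ω_6 = e^(-2πi/6)

Computing each X[k]:
X[0] = -5
X[1] = 2.5000+0.8660i
X[2] = -0.5000+0.8660i
X[3] = -5
X[4] = -0.5000-0.8660i
X[5] = 2.5000-0.8660i

X = [-5, 2.5000+0.8660i, -0.5000+0.8660i, -5, -0.5000-0.8660i, 2.5000-0.8660i]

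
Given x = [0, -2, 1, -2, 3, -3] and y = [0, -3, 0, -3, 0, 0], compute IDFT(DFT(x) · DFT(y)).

(x ⊛ y)[n] = Σ(m=0 to 5) x[m] · y[(n-m) mod 6]

Computing each output sample:
(x ⊛ y)[0] = 15
(x ⊛ y)[1] = -9
(x ⊛ y)[2] = 15
(x ⊛ y)[3] = -3
(x ⊛ y)[4] = 12
(x ⊛ y)[5] = -12

x ⊛ y = [15, -9, 15, -3, 12, -12]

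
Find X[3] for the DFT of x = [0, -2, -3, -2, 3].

X[3] = Σ(n=0 to 4) x[n] · ω_5^(3n) where ω_5 = e^(-2πi/5)
= (0)·ω_5^0 + (-2)·ω_5^3 + (-3)·ω_5^6 + (-2)·ω_5^9 + (3)·ω_5^12

X[3] = -2.3541-1.9879i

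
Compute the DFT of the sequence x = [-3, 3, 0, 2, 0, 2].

X[k] = Σ(n=0 to 5) x[n] · ω_6^(nk)
where ω_6 = e^(-2πi/6)

Computing each X[k]:
X[0] = 4
X[1] = -2.5000-0.8660i
X[2] = -3.5000-0.8660i
X[3] = -10
X[4] = -3.5000+0.8660i
X[5] = -2.5000+0.8660i

X = [4, -2.5000-0.8660i, -3.5000-0.8660i, -10, -3.5000+0.8660i, -2.5000+0.8660i]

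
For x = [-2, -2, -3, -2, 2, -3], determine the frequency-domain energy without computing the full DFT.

Parseval: Σ|x[n]|² = (1/N)Σ|X[k]|², so Σ|X[k]|² = N·Σ|x[n]|² = 6·34.0000

Σ|X[k]|² = N·Σ|x[n]|² = 6·34.0000 = 204.0000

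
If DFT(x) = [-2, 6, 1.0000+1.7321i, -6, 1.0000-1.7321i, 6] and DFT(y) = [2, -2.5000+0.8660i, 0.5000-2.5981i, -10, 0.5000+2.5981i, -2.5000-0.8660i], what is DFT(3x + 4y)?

By linearity: DFT(3x + 4y) = 3·DFT(x) + 4·DFT(y)
= 3·[-2, 6, 1.0000+1.7321i, -6, 1.0000-1.7321i, 6] + 4·[2, -2.5000+0.8660i, 0.5000-2.5981i, -10, 0.5000+2.5981i, -2.5000-0.8660i]

Computing element-wise:
Z[0] = 3·(-2) + 4·(2) = 2
Z[1] = 3·(6) + 4·(-2.5000+0.8660i) = 8.0000+3.4640i
Z[2] = 3·(1.0000+1.7321i) + 4·(0.5000-2.5981i) = 5.0000-5.1961i
Z[3] = 3·(-6) + 4·(-10) = -58
Z[4] = 3·(1.0000-1.7321i) + 4·(0.5000+2.5981i) = 5.0000+5.1961i
Z[5] = 3·(6) + 4·(-2.5000-0.8660i) = 8.0000-3.4640i

DFT(3x + 4y) = 3·X + 4·Y = [2, 8.0000+3.4640i, 5.0000-5.1961i, -58, 5.0000+5.1961i, 8.0000-3.4640i]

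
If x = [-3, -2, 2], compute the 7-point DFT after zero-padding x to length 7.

Original 3-point DFT: [-3, -3.0000+3.4641i, -3.0000-3.4641i]
Zero-padded 7-point DFT provides frequency interpolation.

DFT_7([x, 0, ...]) = [-3, -4.6920-0.3862i, -4.3569+2.8176i, 0.0489+2.4314i, 0.0489-2.4314i, -4.3569-2.8176i, -4.6920+0.3862i]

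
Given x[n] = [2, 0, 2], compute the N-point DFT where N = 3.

X[k] = Σ(n=0 to 2) x[n] · ω_3^(nk)
where ω_3 = e^(-2πi/3)

Computing each X[k]:
X[0] = 4
X[1] = 1.0000+1.7321i
X[2] = 1.0000-1.7321i

X = [4, 1.0000+1.7321i, 1.0000-1.7321i]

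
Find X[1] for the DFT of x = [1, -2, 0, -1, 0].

X[1] = Σ(n=0 to 4) x[n] · ω_5^(1n) where ω_5 = e^(-2πi/5)
= (1)·ω_5^0 + (-2)·ω_5^1 + (0)·ω_5^2 + (-1)·ω_5^3 + (0)·ω_5^4

X[1] = 1.1910+1.3143i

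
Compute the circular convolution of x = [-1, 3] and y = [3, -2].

(x ⊛ y)[n] = Σ(m=0 to 1) x[m] · y[(n-m) mod 2]

Computing each output sample:
(x ⊛ y)[0] = -9
(x ⊛ y)[1] = 11

x ⊛ y = [-9, 11]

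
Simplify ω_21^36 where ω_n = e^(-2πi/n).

Since ω_21^21 = 1, powers reduce modulo 21.
36 mod 21 = 15
So ω_21^36 = ω_21^15 = e^(-2πi·15/21)

ω_21^36 = ω_21^15 = -0.2225+0.9749i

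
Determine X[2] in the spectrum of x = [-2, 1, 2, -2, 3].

X[2] = Σ(n=0 to 4) x[n] · ω_5^(2n) where ω_5 = e^(-2πi/5)
= (-2)·ω_5^0 + (1)·ω_5^2 + (2)·ω_5^4 + (-2)·ω_5^6 + (3)·ω_5^8

X[2] = -5.2361+4.9798i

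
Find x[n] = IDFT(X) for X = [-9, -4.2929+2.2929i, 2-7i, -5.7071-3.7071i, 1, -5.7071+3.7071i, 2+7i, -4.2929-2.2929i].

x[n] = (1/8) Σ(k=0 to 7) X[k] · e^(2πikn/8)

Computing each x[n]:
x[0] = -3
x[1] = 1
x[2] = -3
x[3] = -3
x[4] = 2
x[5] = 0
x[6] = 0
x[7] = -3

x = [-3, 1, -3, -3, 2, 0, 0, -3]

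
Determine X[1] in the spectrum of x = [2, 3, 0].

X[1] = Σ(n=0 to 2) x[n] · ω_3^(1n) where ω_3 = e^(-2πi/3)
= (2)·ω_3^0 + (3)·ω_3^1 + (0)·ω_3^2

X[1] = 0.5000-2.5981i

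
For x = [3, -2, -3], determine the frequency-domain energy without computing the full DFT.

Parseval: Σ|x[n]|² = (1/N)Σ|X[k]|², so Σ|X[k]|² = N·Σ|x[n]|² = 3·22.0000

Σ|X[k]|² = N·Σ|x[n]|² = 3·22.0000 = 66.0000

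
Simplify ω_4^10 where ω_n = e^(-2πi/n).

Since ω_4^4 = 1, powers reduce modulo 4.
10 mod 4 = 2
So ω_4^10 = ω_4^2 = e^(-2πi·2/4)

ω_4^10 = ω_4^2 = -1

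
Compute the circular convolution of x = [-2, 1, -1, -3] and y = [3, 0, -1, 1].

(x ⊛ y)[n] = Σ(m=0 to 3) x[m] · y[(n-m) mod 4]

Computing each output sample:
(x ⊛ y)[0] = -4
(x ⊛ y)[1] = 5
(x ⊛ y)[2] = -4
(x ⊛ y)[3] = -12

x ⊛ y = [-4, 5, -4, -12]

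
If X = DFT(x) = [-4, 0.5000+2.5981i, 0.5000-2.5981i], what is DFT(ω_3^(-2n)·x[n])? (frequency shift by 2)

Modulation property: DFT(ω_3^(-2n)·x[n]) = X[(k-2) mod 3], so circularly shift X by 2 positions.

X[k-2] = [0.5000+2.5981i, 0.5000-2.5981i, -4]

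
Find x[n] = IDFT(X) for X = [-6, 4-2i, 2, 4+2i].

x[n] = (1/4) Σ(k=0 to 3) X[k] · e^(2πikn/4)

Computing each x[n]:
x[0] = 1
x[1] = -1
x[2] = -3
x[3] = -3

x = [1, -1, -3, -3]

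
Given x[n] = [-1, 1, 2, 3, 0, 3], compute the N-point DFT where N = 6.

X[k] = Σ(n=0 to 5) x[n] · ω_6^(nk)
where ω_6 = e^(-2πi/6)

Computing each X[k]:
X[0] = 8
X[1] = -3
X[2] = -1.0000+3.4641i
X[3] = -6
X[4] = -1.0000-3.4641i
X[5] = -3

X = [8, -3, -1.0000+3.4641i, -6, -1.0000-3.4641i, -3]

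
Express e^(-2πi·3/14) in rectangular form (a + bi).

ω_14^3 = e^(-2πi·3/14)
= cos(-2π·3/14) + i·sin(-2π·3/14)
= cos(-6π/14) + i·sin(-6π/14)

ω_14^3 = cos(-6π/14) + i·sin(-6π/14) = 0.2225-0.9749i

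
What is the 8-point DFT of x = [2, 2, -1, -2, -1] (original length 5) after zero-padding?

Original 5-point DFT: [0, 4.7361-3.4410i, 0.2639-0.8123i, 0.2639+0.8123i, 4.7361+3.4410i]
Zero-padded 8-point DFT provides frequency interpolation.

DFT_8([x, 0, ...]) = [0, 5.8284+1.0000i, 2-4i, 0.1716-1.0000i, 0, 0.1716+1.0000i, 2+4i, 5.8284-1.0000i]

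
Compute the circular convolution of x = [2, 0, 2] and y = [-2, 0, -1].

(x ⊛ y)[n] = Σ(m=0 to 2) x[m] · y[(n-m) mod 3]

Computing each output sample:
(x ⊛ y)[0] = -4
(x ⊛ y)[1] = -2
(x ⊛ y)[2] = -6

x ⊛ y = [-4, -2, -6]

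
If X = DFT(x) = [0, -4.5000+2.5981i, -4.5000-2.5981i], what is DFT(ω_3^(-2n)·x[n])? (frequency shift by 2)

Modulation property: DFT(ω_3^(-2n)·x[n]) = X[(k-2) mod 3], so circularly shift X by 2 positions.

X[k-2] = [-4.5000+2.5981i, -4.5000-2.5981i, 0]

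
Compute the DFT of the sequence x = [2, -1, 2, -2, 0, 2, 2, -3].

X[k] = Σ(n=0 to 7) x[n] · ω_8^(nk)
where ω_8 = e^(-2πi/8)

Computing each X[k]:
X[0] = 2
X[1] = -0.8284+1.4142i
X[2] = -2-6i
X[3] = 4.8284+1.4142i
X[4] = 10
X[5] = 4.8284-1.4142i
X[6] = -2+6i
X[7] = -0.8284-1.4142i

X = [2, -0.8284+1.4142i, -2-6i, 4.8284+1.4142i, 10, 4.8284-1.4142i, -2+6i, -0.8284-1.4142i]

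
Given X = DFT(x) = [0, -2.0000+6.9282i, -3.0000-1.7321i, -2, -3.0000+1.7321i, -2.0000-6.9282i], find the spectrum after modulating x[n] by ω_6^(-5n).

Modulation property: DFT(ω_6^(-5n)·x[n]) = X[(k-5) mod 6], so circularly shift X by 5 positions.

X[k-5] = [-2.0000+6.9282i, -3.0000-1.7321i, -2, -3.0000+1.7321i, -2.0000-6.9282i, 0]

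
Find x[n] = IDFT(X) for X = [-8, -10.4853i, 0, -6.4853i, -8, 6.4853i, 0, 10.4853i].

x[n] = (1/8) Σ(k=0 to 7) X[k] · e^(2πikn/8)

Computing each x[n]:
x[0] = -2
x[1] = 3
x[2] = -1
x[3] = 3
x[4] = -2
x[5] = -3
x[6] = -3
x[7] = -3

x = [-2, 3, -1, 3, -2, -3, -3, -3]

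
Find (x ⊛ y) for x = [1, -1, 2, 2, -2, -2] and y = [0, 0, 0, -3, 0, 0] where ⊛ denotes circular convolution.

(x ⊛ y)[n] = Σ(m=0 to 5) x[m] · y[(n-m) mod 6]

Computing each output sample:
(x ⊛ y)[0] = -6
(x ⊛ y)[1] = 6
(x ⊛ y)[2] = 6
(x ⊛ y)[3] = -3
(x ⊛ y)[4] = 3
(x ⊛ y)[5] = -6

x ⊛ y = [-6, 6, 6, -3, 3, -6]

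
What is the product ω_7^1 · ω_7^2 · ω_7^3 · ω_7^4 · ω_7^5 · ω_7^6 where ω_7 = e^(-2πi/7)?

The primitive 7th roots of unity are ω_7^k for k coprime to 7: k ∈ {1, 2, 3, 4, 5, 6}
Their product equals the constant term of the cyclotomic polynomial Φ_7(x) up to sign.
For n ≥ 3, the product of all primitive nth roots of unity is 1. (For n=1 it is 1; for n=2 it is -1.)

1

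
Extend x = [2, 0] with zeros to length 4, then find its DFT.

Original 2-point DFT: [2, 2]
Zero-padded 4-point DFT provides frequency interpolation.

DFT_4([x, 0, ...]) = [2, 2, 2, 2]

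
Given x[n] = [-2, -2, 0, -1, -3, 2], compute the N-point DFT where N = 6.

X[k] = Σ(n=0 to 5) x[n] · ω_6^(nk)
where ω_6 = e^(-2πi/6)

Computing each X[k]:
X[0] = -6
X[1] = 0.5000+0.8660i
X[2] = -1.5000+6.0622i
X[3] = -4
X[4] = -1.5000-6.0622i
X[5] = 0.5000-0.8660i

X = [-6, 0.5000+0.8660i, -1.5000+6.0622i, -4, -1.5000-6.0622i, 0.5000-0.8660i]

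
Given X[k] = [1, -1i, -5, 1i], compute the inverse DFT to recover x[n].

x[n] = (1/4) Σ(k=0 to 3) X[k] · e^(2πikn/4)

Computing each x[n]:
x[0] = -1
x[1] = 2
x[2] = -1
x[3] = 1

x = [-1, 2, -1, 1]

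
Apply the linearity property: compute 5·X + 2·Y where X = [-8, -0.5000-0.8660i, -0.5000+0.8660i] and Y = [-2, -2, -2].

By linearity: DFT(5x + 2y) = 5·DFT(x) + 2·DFT(y)
= 5·[-8, -0.5000-0.8660i, -0.5000+0.8660i] + 2·[-2, -2, -2]

Computing element-wise:
Z[0] = 5·(-8) + 2·(-2) = -44
Z[1] = 5·(-0.5000-0.8660i) + 2·(-2) = -6.5000-4.3300i
Z[2] = 5·(-0.5000+0.8660i) + 2·(-2) = -6.5000+4.3300i

DFT(5x + 2y) = 5·X + 2·Y = [-44, -6.5000-4.3300i, -6.5000+4.3300i]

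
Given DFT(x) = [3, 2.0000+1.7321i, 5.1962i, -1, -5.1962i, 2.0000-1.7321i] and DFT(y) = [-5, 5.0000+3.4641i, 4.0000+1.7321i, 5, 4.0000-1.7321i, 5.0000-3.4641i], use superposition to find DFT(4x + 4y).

By linearity: DFT(4x + 4y) = 4·DFT(x) + 4·DFT(y)
= 4·[3, 2.0000+1.7321i, 5.1962i, -1, -5.1962i, 2.0000-1.7321i] + 4·[-5, 5.0000+3.4641i, 4.0000+1.7321i, 5, 4.0000-1.7321i, 5.0000-3.4641i]

Computing element-wise:
Z[0] = 4·(3) + 4·(-5) = -8
Z[1] = 4·(2.0000+1.7321i) + 4·(5.0000+3.4641i) = 28.0000+20.7848i
Z[2] = 4·(5.1962i) + 4·(4.0000+1.7321i) = 16.0000+27.7132i
Z[3] = 4·(-1) + 4·(5) = 16
Z[4] = 4·(-5.1962i) + 4·(4.0000-1.7321i) = 16.0000-27.7132i
Z[5] = 4·(2.0000-1.7321i) + 4·(5.0000-3.4641i) = 28.0000-20.7848i

DFT(4x + 4y) = 4·X + 4·Y = [-8, 28.0000+20.7848i, 16.0000+27.7132i, 16, 16.0000-27.7132i, 28.0000-20.7848i]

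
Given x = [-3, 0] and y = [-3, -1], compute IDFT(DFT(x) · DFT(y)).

(x ⊛ y)[n] = Σ(m=0 to 1) x[m] · y[(n-m) mod 2]

Computing each output sample:
(x ⊛ y)[0] = 9
(x ⊛ y)[1] = 3

x ⊛ y = [9, 3]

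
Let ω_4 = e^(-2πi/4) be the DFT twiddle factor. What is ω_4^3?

ω_4^3 = e^(-2πi·3/4)
= cos(-2π·3/4) + i·sin(-2π·3/4)
= cos(-6π/4) + i·sin(-6π/4)

ω_4^3 = cos(-6π/4) + i·sin(-6π/4) = 1i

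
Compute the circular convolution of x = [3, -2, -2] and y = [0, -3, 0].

(x ⊛ y)[n] = Σ(m=0 to 2) x[m] · y[(n-m) mod 3]

Computing each output sample:
(x ⊛ y)[0] = 6
(x ⊛ y)[1] = -9
(x ⊛ y)[2] = 6

x ⊛ y = [6, -9, 6]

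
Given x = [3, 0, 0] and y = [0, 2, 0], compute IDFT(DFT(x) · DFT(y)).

(x ⊛ y)[n] = Σ(m=0 to 2) x[m] · y[(n-m) mod 3]

Computing each output sample:
(x ⊛ y)[0] = 0
(x ⊛ y)[1] = 6
(x ⊛ y)[2] = 0

x ⊛ y = [0, 6, 0]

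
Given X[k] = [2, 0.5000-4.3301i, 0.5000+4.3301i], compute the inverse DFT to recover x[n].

x[n] = (1/3) Σ(k=0 to 2) X[k] · e^(2πikn/3)

Computing each x[n]:
x[0] = 1
x[1] = 3
x[2] = -2

x = [1, 3, -2]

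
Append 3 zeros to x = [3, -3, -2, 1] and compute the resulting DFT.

Original 4-point DFT: [-1, 5+4i, 3, 5-4i]
Zero-padded 7-point DFT provides frequency interpolation.

DFT_7([x, 0, ...]) = [-1, 0.6736+3.8615i, 6.0930+2.8388i, 4.2334-1.2369i, 4.2334+1.2369i, 6.0930-2.8388i, 0.6736-3.8615i]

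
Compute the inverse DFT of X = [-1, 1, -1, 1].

x[n] = (1/4) Σ(k=0 to 3) X[k] · e^(2πikn/4)

Computing each x[n]:
x[0] = 0
x[1] = 0
x[2] = -1
x[3] = 0

x = [0, 0, -1, 0]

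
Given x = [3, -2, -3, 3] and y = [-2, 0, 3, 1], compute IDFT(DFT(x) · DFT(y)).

(x ⊛ y)[n] = Σ(m=0 to 3) x[m] · y[(n-m) mod 4]

Computing each output sample:
(x ⊛ y)[0] = -17
(x ⊛ y)[1] = 10
(x ⊛ y)[2] = 18
(x ⊛ y)[3] = -9

x ⊛ y = [-17, 10, 18, -9]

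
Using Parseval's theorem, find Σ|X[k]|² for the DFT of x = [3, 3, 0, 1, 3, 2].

Parseval: Σ|x[n]|² = (1/N)Σ|X[k]|², so Σ|X[k]|² = N·Σ|x[n]|² = 6·32.0000

Σ|X[k]|² = N·Σ|x[n]|² = 6·32.0000 = 192.0000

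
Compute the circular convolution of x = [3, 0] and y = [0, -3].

(x ⊛ y)[n] = Σ(m=0 to 1) x[m] · y[(n-m) mod 2]

Computing each output sample:
(x ⊛ y)[0] = 0
(x ⊛ y)[1] = -9

x ⊛ y = [0, -9]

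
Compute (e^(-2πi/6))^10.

Since ω_6^6 = 1, powers reduce modulo 6.
10 mod 6 = 4
So ω_6^10 = ω_6^4 = e^(-2πi·4/6)

ω_6^10 = ω_6^4 = -0.5000+0.8660i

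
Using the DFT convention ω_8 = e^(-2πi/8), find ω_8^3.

ω_8^3 = e^(-2πi·3/8)
= cos(-2π·3/8) + i·sin(-2π·3/8)
= cos(-6π/8) + i·sin(-6π/8)

ω_8^3 = cos(-6π/8) + i·sin(-6π/8) = -0.7071-0.7071i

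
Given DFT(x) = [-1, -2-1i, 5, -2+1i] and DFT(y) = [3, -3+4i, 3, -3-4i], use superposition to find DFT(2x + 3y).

By linearity: DFT(2x + 3y) = 2·DFT(x) + 3·DFT(y)
= 2·[-1, -2-1i, 5, -2+1i] + 3·[3, -3+4i, 3, -3-4i]

Computing element-wise:
Z[0] = 2·(-1) + 3·(3) = 7
Z[1] = 2·(-2-1i) + 3·(-3+4i) = -13+10i
Z[2] = 2·(5) + 3·(3) = 19
Z[3] = 2·(-2+1i) + 3·(-3-4i) = -13-10i

DFT(2x + 3y) = 2·X + 3·Y = [7, -13+10i, 19, -13-10i]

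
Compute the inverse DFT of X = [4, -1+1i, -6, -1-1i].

x[n] = (1/4) Σ(k=0 to 3) X[k] · e^(2πikn/4)

Computing each x[n]:
x[0] = -1
x[1] = 2
x[2] = 0
x[3] = 3

x = [-1, 2, 0, 3]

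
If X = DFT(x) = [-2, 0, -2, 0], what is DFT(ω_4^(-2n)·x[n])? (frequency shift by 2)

Modulation property: DFT(ω_4^(-2n)·x[n]) = X[(k-2) mod 4], so circularly shift X by 2 positions.

X[k-2] = [-2, 0, -2, 0]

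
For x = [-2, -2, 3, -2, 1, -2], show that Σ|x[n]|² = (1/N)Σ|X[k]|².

Time domain:
Σ|x[n]|² = |-2|² + |-2|² + |3|² + |-2|² + |1|² + |-2|² = 26.0000

Frequency domain:
(1/6)Σ|X[k]|² = (1/6)(|-4|² + |-4.0000-1.7321i|² + |-4.0000+1.7321i|² + |8|² + |-4.0000-1.7321i|² + |-4.0000+1.7321i|²) = (1/6)·156.0000 = 26.0000

Both sides agree, confirming Parseval's theorem.

Σ|x[n]|² = (1/N)Σ|X[k]|² = 26.0000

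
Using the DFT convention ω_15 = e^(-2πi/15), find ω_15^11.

ω_15^11 = e^(-2πi·11/15)
= cos(-2π·11/15) + i·sin(-2π·11/15)
= cos(-22π/15) + i·sin(-22π/15)

ω_15^11 = cos(-22π/15) + i·sin(-22π/15) = -0.1045+0.9945i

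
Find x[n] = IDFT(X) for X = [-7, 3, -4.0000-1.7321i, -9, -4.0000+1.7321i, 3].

x[n] = (1/6) Σ(k=0 to 5) X[k] · e^(2πikn/6)

Computing each x[n]:
x[0] = -3
x[1] = 2
x[2] = -3
x[3] = -2
x[4] = -2
x[5] = 1

x = [-3, 2, -3, -2, -2, 1]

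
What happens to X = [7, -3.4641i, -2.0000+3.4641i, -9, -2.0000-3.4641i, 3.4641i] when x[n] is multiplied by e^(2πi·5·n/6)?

Modulation property: DFT(ω_6^(-5n)·x[n]) = X[(k-5) mod 6], so circularly shift X by 5 positions.

X[k-5] = [-3.4641i, -2.0000+3.4641i, -9, -2.0000-3.4641i, 3.4641i, 7]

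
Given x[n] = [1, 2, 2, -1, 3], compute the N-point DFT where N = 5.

X[k] = Σ(n=0 to 4) x[n] · ω_5^(nk)
where ω_5 = e^(-2πi/5)

Computing each X[k]:
X[0] = 7
X[1] = 1.7361-0.8123i
X[2] = -2.7361+3.4410i
X[3] = -2.7361-3.4410i
X[4] = 1.7361+0.8123i

X = [7, 1.7361-0.8123i, -2.7361+3.4410i, -2.7361-3.4410i, 1.7361+0.8123i]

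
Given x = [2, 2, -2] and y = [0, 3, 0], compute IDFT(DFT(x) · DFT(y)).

(x ⊛ y)[n] = Σ(m=0 to 2) x[m] · y[(n-m) mod 3]

Computing each output sample:
(x ⊛ y)[0] = -6
(x ⊛ y)[1] = 6
(x ⊛ y)[2] = 6

x ⊛ y = [-6, 6, 6]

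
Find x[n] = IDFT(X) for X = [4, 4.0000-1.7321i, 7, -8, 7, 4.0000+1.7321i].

x[n] = (1/6) Σ(k=0 to 5) X[k] · e^(2πikn/6)

Computing each x[n]:
x[0] = 3
x[1] = 2
x[2] = -2
x[3] = 3
x[4] = -3
x[5] = 1

x = [3, 2, -2, 3, -3, 1]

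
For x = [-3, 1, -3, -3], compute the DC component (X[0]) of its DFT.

X[0] = Σ(n=0 to 3) x[n] · ω_4^0 = Σ x[n]
= (-3) + (1) + (-3) + (-3)

X[0] = -8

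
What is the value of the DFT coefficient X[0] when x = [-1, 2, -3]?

X[0] = Σ(n=0 to 2) x[n] · ω_3^0 = Σ x[n]
= (-1) + (2) + (-3)

X[0] = -2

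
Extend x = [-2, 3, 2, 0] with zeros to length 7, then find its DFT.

Original 4-point DFT: [3, -4-3i, -3, -4+3i]
Zero-padded 7-point DFT provides frequency interpolation.

DFT_7([x, 0, ...]) = [3, -0.5746-4.2954i, -4.4695-2.0570i, -3.4559+0.2620i, -3.4559-0.2620i, -4.4695+2.0570i, -0.5746+4.2954i]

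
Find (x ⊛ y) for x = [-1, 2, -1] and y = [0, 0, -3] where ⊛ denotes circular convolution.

(x ⊛ y)[n] = Σ(m=0 to 2) x[m] · y[(n-m) mod 3]

Computing each output sample:
(x ⊛ y)[0] = -6
(x ⊛ y)[1] = 3
(x ⊛ y)[2] = 3

x ⊛ y = [-6, 3, 3]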